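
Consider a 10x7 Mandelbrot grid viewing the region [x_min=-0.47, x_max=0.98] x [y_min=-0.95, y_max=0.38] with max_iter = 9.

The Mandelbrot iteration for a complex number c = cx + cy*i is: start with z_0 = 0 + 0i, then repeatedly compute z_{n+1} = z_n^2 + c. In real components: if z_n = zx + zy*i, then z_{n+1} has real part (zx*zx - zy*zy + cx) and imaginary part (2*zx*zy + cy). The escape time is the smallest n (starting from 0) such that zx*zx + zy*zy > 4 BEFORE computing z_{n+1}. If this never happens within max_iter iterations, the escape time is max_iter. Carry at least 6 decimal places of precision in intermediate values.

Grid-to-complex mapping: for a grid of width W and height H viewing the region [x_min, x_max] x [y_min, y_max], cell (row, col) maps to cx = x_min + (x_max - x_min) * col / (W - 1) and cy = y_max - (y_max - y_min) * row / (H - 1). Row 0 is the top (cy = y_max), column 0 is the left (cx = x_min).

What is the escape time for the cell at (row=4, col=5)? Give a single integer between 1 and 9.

z_0 = 0 + 0i, c = 0.3356 + -0.5067i
Iter 1: z = 0.3356 + -0.5067i, |z|^2 = 0.3693
Iter 2: z = 0.1914 + -0.8467i, |z|^2 = 0.7535
Iter 3: z = -0.3447 + -0.8309i, |z|^2 = 0.8091
Iter 4: z = -0.2360 + 0.0661i, |z|^2 = 0.0600
Iter 5: z = 0.3869 + -0.5379i, |z|^2 = 0.4390
Iter 6: z = 0.1959 + -0.9228i, |z|^2 = 0.8900
Iter 7: z = -0.4777 + -0.8683i, |z|^2 = 0.9820
Iter 8: z = -0.1902 + 0.3228i, |z|^2 = 0.1404

Answer: 9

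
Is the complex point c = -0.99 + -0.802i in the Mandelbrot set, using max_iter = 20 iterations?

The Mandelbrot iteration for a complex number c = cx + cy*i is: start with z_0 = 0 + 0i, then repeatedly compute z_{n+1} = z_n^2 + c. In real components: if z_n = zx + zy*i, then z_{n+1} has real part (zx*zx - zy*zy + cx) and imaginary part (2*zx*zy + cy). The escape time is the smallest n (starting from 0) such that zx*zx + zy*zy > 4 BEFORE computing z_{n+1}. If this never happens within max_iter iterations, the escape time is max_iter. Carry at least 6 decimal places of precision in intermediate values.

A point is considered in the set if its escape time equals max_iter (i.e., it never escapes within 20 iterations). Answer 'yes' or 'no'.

Answer: no

Derivation:
z_0 = 0 + 0i, c = -0.9900 + -0.8020i
Iter 1: z = -0.9900 + -0.8020i, |z|^2 = 1.6233
Iter 2: z = -0.6531 + 0.7860i, |z|^2 = 1.0443
Iter 3: z = -1.1812 + -1.8286i, |z|^2 = 4.7391
Escaped at iteration 3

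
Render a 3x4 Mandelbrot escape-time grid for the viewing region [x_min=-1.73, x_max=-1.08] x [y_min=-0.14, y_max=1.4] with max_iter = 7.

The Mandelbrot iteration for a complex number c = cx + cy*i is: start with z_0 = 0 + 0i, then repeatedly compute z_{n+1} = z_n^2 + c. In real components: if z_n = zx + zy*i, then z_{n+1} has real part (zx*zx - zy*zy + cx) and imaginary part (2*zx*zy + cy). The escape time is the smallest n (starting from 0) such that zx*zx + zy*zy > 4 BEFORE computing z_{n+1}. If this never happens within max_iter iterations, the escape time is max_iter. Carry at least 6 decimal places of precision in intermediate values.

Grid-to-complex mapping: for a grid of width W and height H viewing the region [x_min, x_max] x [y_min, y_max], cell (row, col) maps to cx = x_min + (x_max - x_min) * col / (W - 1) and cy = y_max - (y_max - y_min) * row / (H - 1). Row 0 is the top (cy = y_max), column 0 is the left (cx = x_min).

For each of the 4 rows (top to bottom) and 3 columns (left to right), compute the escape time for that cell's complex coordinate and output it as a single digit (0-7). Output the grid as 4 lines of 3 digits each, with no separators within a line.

(row=0, col=0): c = -1.7300 + 1.4000i → escape time 1
(row=0, col=1): c = -1.4050 + 1.4000i → escape time 2
(row=0, col=2): c = -1.0800 + 1.4000i → escape time 2
(row=1, col=0): c = -1.7300 + 0.8867i → escape time 2
(row=1, col=1): c = -1.4050 + 0.8867i → escape time 3
(row=1, col=2): c = -1.0800 + 0.8867i → escape time 3
(row=2, col=0): c = -1.7300 + 0.3733i → escape time 3
(row=2, col=1): c = -1.4050 + 0.3733i → escape time 5
(row=2, col=2): c = -1.0800 + 0.3733i → escape time 7
(row=3, col=0): c = -1.7300 + -0.1400i → escape time 4
(row=3, col=1): c = -1.4050 + -0.1400i → escape time 7
(row=3, col=2): c = -1.0800 + -0.1400i → escape time 7

Answer: 122
233
357
477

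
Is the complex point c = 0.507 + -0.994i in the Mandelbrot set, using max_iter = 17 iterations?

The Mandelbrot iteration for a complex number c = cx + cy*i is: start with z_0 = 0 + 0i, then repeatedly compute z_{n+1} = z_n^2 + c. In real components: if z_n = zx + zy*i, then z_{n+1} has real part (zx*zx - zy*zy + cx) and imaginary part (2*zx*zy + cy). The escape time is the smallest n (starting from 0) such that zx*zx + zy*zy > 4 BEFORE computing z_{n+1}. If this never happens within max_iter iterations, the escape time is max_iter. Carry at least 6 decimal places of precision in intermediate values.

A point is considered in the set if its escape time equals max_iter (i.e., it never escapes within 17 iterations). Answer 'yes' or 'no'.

Answer: no

Derivation:
z_0 = 0 + 0i, c = 0.5070 + -0.9940i
Iter 1: z = 0.5070 + -0.9940i, |z|^2 = 1.2451
Iter 2: z = -0.2240 + -2.0019i, |z|^2 = 4.0578
Escaped at iteration 2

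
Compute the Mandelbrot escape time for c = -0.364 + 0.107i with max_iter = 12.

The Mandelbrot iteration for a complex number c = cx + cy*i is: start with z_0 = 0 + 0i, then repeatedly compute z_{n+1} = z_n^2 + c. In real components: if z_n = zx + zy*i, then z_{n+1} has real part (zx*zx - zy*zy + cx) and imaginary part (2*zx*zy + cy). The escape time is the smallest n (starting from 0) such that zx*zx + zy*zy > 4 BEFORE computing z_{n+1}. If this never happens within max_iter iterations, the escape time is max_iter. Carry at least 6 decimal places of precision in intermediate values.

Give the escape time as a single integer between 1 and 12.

z_0 = 0 + 0i, c = -0.3640 + 0.1070i
Iter 1: z = -0.3640 + 0.1070i, |z|^2 = 0.1439
Iter 2: z = -0.2430 + 0.0291i, |z|^2 = 0.0599
Iter 3: z = -0.3058 + 0.0929i, |z|^2 = 0.1021
Iter 4: z = -0.2791 + 0.0502i, |z|^2 = 0.0804
Iter 5: z = -0.2886 + 0.0790i, |z|^2 = 0.0895
Iter 6: z = -0.2869 + 0.0614i, |z|^2 = 0.0861
Iter 7: z = -0.2854 + 0.0718i, |z|^2 = 0.0866
Iter 8: z = -0.2877 + 0.0660i, |z|^2 = 0.0871
Iter 9: z = -0.2856 + 0.0690i, |z|^2 = 0.0863
Iter 10: z = -0.2872 + 0.0676i, |z|^2 = 0.0870
Iter 11: z = -0.2861 + 0.0682i, |z|^2 = 0.0865

Answer: 12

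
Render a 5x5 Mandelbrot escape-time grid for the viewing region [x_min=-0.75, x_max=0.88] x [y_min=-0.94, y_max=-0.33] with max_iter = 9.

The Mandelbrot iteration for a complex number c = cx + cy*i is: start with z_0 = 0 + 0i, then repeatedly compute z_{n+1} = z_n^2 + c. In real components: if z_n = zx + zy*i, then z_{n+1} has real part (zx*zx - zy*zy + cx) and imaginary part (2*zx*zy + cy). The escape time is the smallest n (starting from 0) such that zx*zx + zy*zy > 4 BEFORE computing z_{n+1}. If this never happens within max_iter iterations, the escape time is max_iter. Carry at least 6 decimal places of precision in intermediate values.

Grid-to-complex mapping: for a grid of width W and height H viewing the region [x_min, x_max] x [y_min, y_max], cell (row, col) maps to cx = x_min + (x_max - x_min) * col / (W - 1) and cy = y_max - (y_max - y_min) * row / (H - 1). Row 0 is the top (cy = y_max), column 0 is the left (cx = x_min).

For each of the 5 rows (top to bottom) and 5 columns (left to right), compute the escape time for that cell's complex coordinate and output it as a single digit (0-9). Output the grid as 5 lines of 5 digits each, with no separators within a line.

Answer: 99973
79953
59942
47732
45532

Derivation:
(row=0, col=0): c = -0.7500 + -0.3300i → escape time 9
(row=0, col=1): c = -0.3425 + -0.3300i → escape time 9
(row=0, col=2): c = 0.0650 + -0.3300i → escape time 9
(row=0, col=3): c = 0.4725 + -0.3300i → escape time 7
(row=0, col=4): c = 0.8800 + -0.3300i → escape time 3
(row=1, col=0): c = -0.7500 + -0.4825i → escape time 7
(row=1, col=1): c = -0.3425 + -0.4825i → escape time 9
(row=1, col=2): c = 0.0650 + -0.4825i → escape time 9
(row=1, col=3): c = 0.4725 + -0.4825i → escape time 5
(row=1, col=4): c = 0.8800 + -0.4825i → escape time 3
(row=2, col=0): c = -0.7500 + -0.6350i → escape time 5
(row=2, col=1): c = -0.3425 + -0.6350i → escape time 9
(row=2, col=2): c = 0.0650 + -0.6350i → escape time 9
(row=2, col=3): c = 0.4725 + -0.6350i → escape time 4
(row=2, col=4): c = 0.8800 + -0.6350i → escape time 2
(row=3, col=0): c = -0.7500 + -0.7875i → escape time 4
(row=3, col=1): c = -0.3425 + -0.7875i → escape time 7
(row=3, col=2): c = 0.0650 + -0.7875i → escape time 7
(row=3, col=3): c = 0.4725 + -0.7875i → escape time 3
(row=3, col=4): c = 0.8800 + -0.7875i → escape time 2
(row=4, col=0): c = -0.7500 + -0.9400i → escape time 4
(row=4, col=1): c = -0.3425 + -0.9400i → escape time 5
(row=4, col=2): c = 0.0650 + -0.9400i → escape time 5
(row=4, col=3): c = 0.4725 + -0.9400i → escape time 3
(row=4, col=4): c = 0.8800 + -0.9400i → escape time 2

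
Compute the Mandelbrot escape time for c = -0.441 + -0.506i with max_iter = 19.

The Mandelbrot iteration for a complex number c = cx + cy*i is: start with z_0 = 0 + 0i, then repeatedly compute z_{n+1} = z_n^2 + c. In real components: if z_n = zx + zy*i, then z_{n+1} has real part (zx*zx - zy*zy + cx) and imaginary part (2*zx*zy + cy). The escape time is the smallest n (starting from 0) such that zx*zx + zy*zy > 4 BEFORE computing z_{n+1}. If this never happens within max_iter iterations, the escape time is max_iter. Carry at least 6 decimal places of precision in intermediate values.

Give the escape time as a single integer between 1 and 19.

z_0 = 0 + 0i, c = -0.4410 + -0.5060i
Iter 1: z = -0.4410 + -0.5060i, |z|^2 = 0.4505
Iter 2: z = -0.5026 + -0.0597i, |z|^2 = 0.2561
Iter 3: z = -0.1920 + -0.4460i, |z|^2 = 0.2358
Iter 4: z = -0.6030 + -0.3347i, |z|^2 = 0.4757
Iter 5: z = -0.1894 + -0.1023i, |z|^2 = 0.0463
Iter 6: z = -0.4156 + -0.4673i, |z|^2 = 0.3910
Iter 7: z = -0.4866 + -0.1176i, |z|^2 = 0.2506
Iter 8: z = -0.2180 + -0.3915i, |z|^2 = 0.2008
Iter 9: z = -0.5467 + -0.3353i, |z|^2 = 0.4113
Iter 10: z = -0.2545 + -0.1394i, |z|^2 = 0.0842
Iter 11: z = -0.3957 + -0.4351i, |z|^2 = 0.3458
Iter 12: z = -0.4737 + -0.1617i, |z|^2 = 0.2506
Iter 13: z = -0.2427 + -0.3528i, |z|^2 = 0.1834
Iter 14: z = -0.5065 + -0.3347i, |z|^2 = 0.3686
Iter 15: z = -0.2965 + -0.1669i, |z|^2 = 0.1157
Iter 16: z = -0.3810 + -0.4070i, |z|^2 = 0.3108
Iter 17: z = -0.4615 + -0.1959i, |z|^2 = 0.2514
Iter 18: z = -0.2663 + -0.3252i, |z|^2 = 0.1767

Answer: 19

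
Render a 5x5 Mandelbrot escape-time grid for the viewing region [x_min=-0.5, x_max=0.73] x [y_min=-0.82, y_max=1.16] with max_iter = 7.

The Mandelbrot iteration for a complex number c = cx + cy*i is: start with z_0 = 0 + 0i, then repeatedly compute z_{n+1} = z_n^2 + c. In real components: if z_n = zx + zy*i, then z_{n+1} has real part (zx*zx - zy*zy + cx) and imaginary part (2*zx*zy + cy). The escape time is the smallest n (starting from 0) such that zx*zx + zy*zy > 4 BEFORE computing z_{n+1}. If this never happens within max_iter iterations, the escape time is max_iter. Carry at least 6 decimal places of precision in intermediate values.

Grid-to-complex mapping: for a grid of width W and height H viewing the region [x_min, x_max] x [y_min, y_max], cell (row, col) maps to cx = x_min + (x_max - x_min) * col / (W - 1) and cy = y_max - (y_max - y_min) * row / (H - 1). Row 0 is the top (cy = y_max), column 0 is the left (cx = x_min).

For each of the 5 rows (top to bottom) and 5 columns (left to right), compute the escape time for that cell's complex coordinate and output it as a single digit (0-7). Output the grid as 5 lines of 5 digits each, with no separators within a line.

Answer: 34322
77763
77773
77773
57542

Derivation:
(row=0, col=0): c = -0.5000 + 1.1600i → escape time 3
(row=0, col=1): c = -0.1925 + 1.1600i → escape time 4
(row=0, col=2): c = 0.1150 + 1.1600i → escape time 3
(row=0, col=3): c = 0.4225 + 1.1600i → escape time 2
(row=0, col=4): c = 0.7300 + 1.1600i → escape time 2
(row=1, col=0): c = -0.5000 + 0.6650i → escape time 7
(row=1, col=1): c = -0.1925 + 0.6650i → escape time 7
(row=1, col=2): c = 0.1150 + 0.6650i → escape time 7
(row=1, col=3): c = 0.4225 + 0.6650i → escape time 6
(row=1, col=4): c = 0.7300 + 0.6650i → escape time 3
(row=2, col=0): c = -0.5000 + 0.1700i → escape time 7
(row=2, col=1): c = -0.1925 + 0.1700i → escape time 7
(row=2, col=2): c = 0.1150 + 0.1700i → escape time 7
(row=2, col=3): c = 0.4225 + 0.1700i → escape time 7
(row=2, col=4): c = 0.7300 + 0.1700i → escape time 3
(row=3, col=0): c = -0.5000 + -0.3250i → escape time 7
(row=3, col=1): c = -0.1925 + -0.3250i → escape time 7
(row=3, col=2): c = 0.1150 + -0.3250i → escape time 7
(row=3, col=3): c = 0.4225 + -0.3250i → escape time 7
(row=3, col=4): c = 0.7300 + -0.3250i → escape time 3
(row=4, col=0): c = -0.5000 + -0.8200i → escape time 5
(row=4, col=1): c = -0.1925 + -0.8200i → escape time 7
(row=4, col=2): c = 0.1150 + -0.8200i → escape time 5
(row=4, col=3): c = 0.4225 + -0.8200i → escape time 4
(row=4, col=4): c = 0.7300 + -0.8200i → escape time 2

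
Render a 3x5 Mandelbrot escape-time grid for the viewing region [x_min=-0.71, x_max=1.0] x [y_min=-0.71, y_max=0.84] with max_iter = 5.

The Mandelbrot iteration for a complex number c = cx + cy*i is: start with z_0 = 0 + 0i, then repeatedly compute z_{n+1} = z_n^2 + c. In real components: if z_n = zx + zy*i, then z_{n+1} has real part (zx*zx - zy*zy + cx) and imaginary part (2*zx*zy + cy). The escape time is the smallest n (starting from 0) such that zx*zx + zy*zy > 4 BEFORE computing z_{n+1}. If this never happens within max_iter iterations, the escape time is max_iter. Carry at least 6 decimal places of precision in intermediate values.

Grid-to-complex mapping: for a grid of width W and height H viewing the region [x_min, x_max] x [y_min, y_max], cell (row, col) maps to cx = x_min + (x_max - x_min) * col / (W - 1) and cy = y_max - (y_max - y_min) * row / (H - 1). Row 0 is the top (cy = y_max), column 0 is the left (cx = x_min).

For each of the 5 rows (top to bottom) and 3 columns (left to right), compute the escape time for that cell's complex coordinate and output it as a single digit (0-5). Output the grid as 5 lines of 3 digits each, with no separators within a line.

(row=0, col=0): c = -0.7100 + 0.8400i → escape time 4
(row=0, col=1): c = 0.1450 + 0.8400i → escape time 5
(row=0, col=2): c = 1.0000 + 0.8400i → escape time 2
(row=1, col=0): c = -0.7100 + 0.4525i → escape time 5
(row=1, col=1): c = 0.1450 + 0.4525i → escape time 5
(row=1, col=2): c = 1.0000 + 0.4525i → escape time 2
(row=2, col=0): c = -0.7100 + 0.0650i → escape time 5
(row=2, col=1): c = 0.1450 + 0.0650i → escape time 5
(row=2, col=2): c = 1.0000 + 0.0650i → escape time 2
(row=3, col=0): c = -0.7100 + -0.3225i → escape time 5
(row=3, col=1): c = 0.1450 + -0.3225i → escape time 5
(row=3, col=2): c = 1.0000 + -0.3225i → escape time 2
(row=4, col=0): c = -0.7100 + -0.7100i → escape time 5
(row=4, col=1): c = 0.1450 + -0.7100i → escape time 5
(row=4, col=2): c = 1.0000 + -0.7100i → escape time 2

Answer: 452
552
552
552
552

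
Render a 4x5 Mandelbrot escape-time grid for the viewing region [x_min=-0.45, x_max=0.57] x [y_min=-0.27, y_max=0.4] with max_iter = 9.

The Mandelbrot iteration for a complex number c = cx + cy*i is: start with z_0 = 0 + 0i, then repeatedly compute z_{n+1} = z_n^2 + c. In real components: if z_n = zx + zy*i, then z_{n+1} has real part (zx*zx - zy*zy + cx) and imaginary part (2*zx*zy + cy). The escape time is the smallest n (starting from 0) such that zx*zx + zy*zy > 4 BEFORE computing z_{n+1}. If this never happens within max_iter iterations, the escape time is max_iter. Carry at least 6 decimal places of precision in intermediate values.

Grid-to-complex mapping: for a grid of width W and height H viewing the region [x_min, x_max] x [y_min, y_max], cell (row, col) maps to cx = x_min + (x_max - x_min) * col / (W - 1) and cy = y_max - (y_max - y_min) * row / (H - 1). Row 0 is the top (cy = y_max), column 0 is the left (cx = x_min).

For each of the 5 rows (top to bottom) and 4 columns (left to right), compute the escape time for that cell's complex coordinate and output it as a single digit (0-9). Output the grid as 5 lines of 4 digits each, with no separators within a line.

(row=0, col=0): c = -0.4500 + 0.4000i → escape time 9
(row=0, col=1): c = -0.1100 + 0.4000i → escape time 9
(row=0, col=2): c = 0.2300 + 0.4000i → escape time 9
(row=0, col=3): c = 0.5700 + 0.4000i → escape time 4
(row=1, col=0): c = -0.4500 + 0.2325i → escape time 9
(row=1, col=1): c = -0.1100 + 0.2325i → escape time 9
(row=1, col=2): c = 0.2300 + 0.2325i → escape time 9
(row=1, col=3): c = 0.5700 + 0.2325i → escape time 4
(row=2, col=0): c = -0.4500 + 0.0650i → escape time 9
(row=2, col=1): c = -0.1100 + 0.0650i → escape time 9
(row=2, col=2): c = 0.2300 + 0.0650i → escape time 9
(row=2, col=3): c = 0.5700 + 0.0650i → escape time 4
(row=3, col=0): c = -0.4500 + -0.1025i → escape time 9
(row=3, col=1): c = -0.1100 + -0.1025i → escape time 9
(row=3, col=2): c = 0.2300 + -0.1025i → escape time 9
(row=3, col=3): c = 0.5700 + -0.1025i → escape time 4
(row=4, col=0): c = -0.4500 + -0.2700i → escape time 9
(row=4, col=1): c = -0.1100 + -0.2700i → escape time 9
(row=4, col=2): c = 0.2300 + -0.2700i → escape time 9
(row=4, col=3): c = 0.5700 + -0.2700i → escape time 4

Answer: 9994
9994
9994
9994
9994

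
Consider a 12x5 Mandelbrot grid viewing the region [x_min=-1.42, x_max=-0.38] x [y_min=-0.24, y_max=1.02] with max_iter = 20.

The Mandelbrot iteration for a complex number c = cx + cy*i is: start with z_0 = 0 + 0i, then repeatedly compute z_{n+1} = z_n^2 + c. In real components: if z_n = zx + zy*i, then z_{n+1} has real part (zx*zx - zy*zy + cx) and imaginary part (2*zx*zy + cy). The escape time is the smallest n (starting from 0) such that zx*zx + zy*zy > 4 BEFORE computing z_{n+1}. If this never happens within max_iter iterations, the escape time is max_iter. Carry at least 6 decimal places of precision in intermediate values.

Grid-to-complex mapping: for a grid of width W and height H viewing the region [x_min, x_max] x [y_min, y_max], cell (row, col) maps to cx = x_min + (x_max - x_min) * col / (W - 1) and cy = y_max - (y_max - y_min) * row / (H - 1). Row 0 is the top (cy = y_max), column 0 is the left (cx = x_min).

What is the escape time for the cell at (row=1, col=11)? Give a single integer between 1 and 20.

z_0 = 0 + 0i, c = -0.3800 + 0.7050i
Iter 1: z = -0.3800 + 0.7050i, |z|^2 = 0.6414
Iter 2: z = -0.7326 + 0.1692i, |z|^2 = 0.5654
Iter 3: z = 0.1281 + 0.4571i, |z|^2 = 0.2253
Iter 4: z = -0.5725 + 0.8221i, |z|^2 = 1.0036
Iter 5: z = -0.7281 + -0.2363i, |z|^2 = 0.5860
Iter 6: z = 0.0943 + 1.0492i, |z|^2 = 1.1096
Iter 7: z = -1.4718 + 0.9028i, |z|^2 = 2.9814
Iter 8: z = 0.9712 + -1.9526i, |z|^2 = 4.7560
Escaped at iteration 8

Answer: 8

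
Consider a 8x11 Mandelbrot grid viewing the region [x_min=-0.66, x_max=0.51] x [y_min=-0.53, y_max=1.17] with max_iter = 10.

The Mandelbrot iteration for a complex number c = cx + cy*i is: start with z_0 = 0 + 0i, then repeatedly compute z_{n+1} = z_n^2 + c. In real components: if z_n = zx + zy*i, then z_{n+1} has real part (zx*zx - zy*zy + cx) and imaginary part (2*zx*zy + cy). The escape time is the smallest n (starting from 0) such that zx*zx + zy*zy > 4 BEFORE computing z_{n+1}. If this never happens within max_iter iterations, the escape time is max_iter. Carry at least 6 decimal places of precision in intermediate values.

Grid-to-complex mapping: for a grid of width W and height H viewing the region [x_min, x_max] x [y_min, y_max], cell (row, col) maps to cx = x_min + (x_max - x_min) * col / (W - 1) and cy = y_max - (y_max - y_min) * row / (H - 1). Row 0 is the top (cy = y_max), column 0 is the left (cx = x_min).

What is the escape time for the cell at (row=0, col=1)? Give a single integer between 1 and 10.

Answer: 3

Derivation:
z_0 = 0 + 0i, c = -0.4929 + 1.1700i
Iter 1: z = -0.4929 + 1.1700i, |z|^2 = 1.6118
Iter 2: z = -1.6188 + 0.0167i, |z|^2 = 2.6210
Iter 3: z = 2.1275 + 1.1159i, |z|^2 = 5.7716
Escaped at iteration 3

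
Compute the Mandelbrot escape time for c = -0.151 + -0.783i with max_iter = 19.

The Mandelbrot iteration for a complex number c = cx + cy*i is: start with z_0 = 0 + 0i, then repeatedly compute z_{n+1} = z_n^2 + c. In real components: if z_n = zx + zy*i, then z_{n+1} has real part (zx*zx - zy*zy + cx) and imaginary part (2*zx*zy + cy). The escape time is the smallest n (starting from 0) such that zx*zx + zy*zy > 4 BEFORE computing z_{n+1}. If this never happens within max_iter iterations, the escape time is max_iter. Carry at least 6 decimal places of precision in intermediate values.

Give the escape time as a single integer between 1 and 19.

z_0 = 0 + 0i, c = -0.1510 + -0.7830i
Iter 1: z = -0.1510 + -0.7830i, |z|^2 = 0.6359
Iter 2: z = -0.7413 + -0.5465i, |z|^2 = 0.8482
Iter 3: z = 0.0998 + 0.0273i, |z|^2 = 0.0107
Iter 4: z = -0.1418 + -0.7776i, |z|^2 = 0.6247
Iter 5: z = -0.7355 + -0.5625i, |z|^2 = 0.8574
Iter 6: z = 0.0735 + 0.0444i, |z|^2 = 0.0074
Iter 7: z = -0.1476 + -0.7765i, |z|^2 = 0.6247
Iter 8: z = -0.7321 + -0.5538i, |z|^2 = 0.8427
Iter 9: z = 0.0783 + 0.0279i, |z|^2 = 0.0069
Iter 10: z = -0.1457 + -0.7786i, |z|^2 = 0.6275
Iter 11: z = -0.7360 + -0.5562i, |z|^2 = 0.8511
Iter 12: z = 0.0814 + 0.0357i, |z|^2 = 0.0079
Iter 13: z = -0.1456 + -0.7772i, |z|^2 = 0.6252
Iter 14: z = -0.7338 + -0.5566i, |z|^2 = 0.8483
Iter 15: z = 0.0776 + 0.0339i, |z|^2 = 0.0072
Iter 16: z = -0.1461 + -0.7777i, |z|^2 = 0.6262
Iter 17: z = -0.7345 + -0.5557i, |z|^2 = 0.8483
Iter 18: z = 0.0797 + 0.0334i, |z|^2 = 0.0075

Answer: 19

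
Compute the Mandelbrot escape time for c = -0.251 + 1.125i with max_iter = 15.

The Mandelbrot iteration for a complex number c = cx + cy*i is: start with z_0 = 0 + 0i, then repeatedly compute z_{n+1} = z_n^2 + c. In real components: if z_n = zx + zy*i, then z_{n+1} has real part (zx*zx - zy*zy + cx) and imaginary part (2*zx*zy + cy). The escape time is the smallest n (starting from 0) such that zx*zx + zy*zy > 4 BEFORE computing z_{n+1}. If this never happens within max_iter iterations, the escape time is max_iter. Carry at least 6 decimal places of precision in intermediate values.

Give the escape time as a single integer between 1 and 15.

z_0 = 0 + 0i, c = -0.2510 + 1.1250i
Iter 1: z = -0.2510 + 1.1250i, |z|^2 = 1.3286
Iter 2: z = -1.4536 + 0.5603i, |z|^2 = 2.4269
Iter 3: z = 1.5481 + -0.5038i, |z|^2 = 2.6505
Iter 4: z = 1.8919 + -0.4349i, |z|^2 = 3.7686
Iter 5: z = 3.1394 + -0.5205i, |z|^2 = 10.1264
Escaped at iteration 5

Answer: 5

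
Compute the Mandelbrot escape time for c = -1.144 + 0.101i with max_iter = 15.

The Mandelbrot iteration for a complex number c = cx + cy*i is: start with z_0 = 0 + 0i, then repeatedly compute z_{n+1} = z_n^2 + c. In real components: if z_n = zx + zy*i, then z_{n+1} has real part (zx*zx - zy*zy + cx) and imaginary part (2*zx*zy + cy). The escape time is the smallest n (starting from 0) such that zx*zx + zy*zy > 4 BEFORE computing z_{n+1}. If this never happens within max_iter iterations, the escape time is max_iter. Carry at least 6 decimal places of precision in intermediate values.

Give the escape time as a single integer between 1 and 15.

Answer: 15

Derivation:
z_0 = 0 + 0i, c = -1.1440 + 0.1010i
Iter 1: z = -1.1440 + 0.1010i, |z|^2 = 1.3189
Iter 2: z = 0.1545 + -0.1301i, |z|^2 = 0.0408
Iter 3: z = -1.1370 + 0.0608i, |z|^2 = 1.2966
Iter 4: z = 0.1452 + -0.0372i, |z|^2 = 0.0225
Iter 5: z = -1.1243 + 0.0902i, |z|^2 = 1.2722
Iter 6: z = 0.1119 + -0.1018i, |z|^2 = 0.0229
Iter 7: z = -1.1418 + 0.0782i, |z|^2 = 1.3099
Iter 8: z = 0.1537 + -0.0776i, |z|^2 = 0.0296
Iter 9: z = -1.1264 + 0.0772i, |z|^2 = 1.2748
Iter 10: z = 0.1189 + -0.0728i, |z|^2 = 0.0194
Iter 11: z = -1.1352 + 0.0837i, |z|^2 = 1.2956
Iter 12: z = 0.1376 + -0.0890i, |z|^2 = 0.0269
Iter 13: z = -1.1330 + 0.0765i, |z|^2 = 1.2895
Iter 14: z = 0.1338 + -0.0723i, |z|^2 = 0.0231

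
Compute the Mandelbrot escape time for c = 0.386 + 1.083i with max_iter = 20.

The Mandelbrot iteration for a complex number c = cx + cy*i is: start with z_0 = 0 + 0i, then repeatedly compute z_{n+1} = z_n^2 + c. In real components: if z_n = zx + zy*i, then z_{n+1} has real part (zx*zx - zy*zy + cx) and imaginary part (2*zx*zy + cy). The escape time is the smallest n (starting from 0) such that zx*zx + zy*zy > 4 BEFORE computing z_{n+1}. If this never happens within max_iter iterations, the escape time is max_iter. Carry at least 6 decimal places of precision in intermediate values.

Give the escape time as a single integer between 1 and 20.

Answer: 2

Derivation:
z_0 = 0 + 0i, c = 0.3860 + 1.0830i
Iter 1: z = 0.3860 + 1.0830i, |z|^2 = 1.3219
Iter 2: z = -0.6379 + 1.9191i, |z|^2 = 4.0898
Escaped at iteration 2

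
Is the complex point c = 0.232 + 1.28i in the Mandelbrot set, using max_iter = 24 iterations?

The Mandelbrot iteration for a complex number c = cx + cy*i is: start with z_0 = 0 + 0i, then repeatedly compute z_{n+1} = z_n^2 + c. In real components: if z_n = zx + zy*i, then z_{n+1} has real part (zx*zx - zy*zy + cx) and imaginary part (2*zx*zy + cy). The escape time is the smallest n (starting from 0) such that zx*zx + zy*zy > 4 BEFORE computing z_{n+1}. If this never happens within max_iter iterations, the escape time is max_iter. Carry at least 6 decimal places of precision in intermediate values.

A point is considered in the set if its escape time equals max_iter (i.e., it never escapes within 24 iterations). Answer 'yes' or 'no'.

Answer: no

Derivation:
z_0 = 0 + 0i, c = 0.2320 + 1.2800i
Iter 1: z = 0.2320 + 1.2800i, |z|^2 = 1.6922
Iter 2: z = -1.3526 + 1.8739i, |z|^2 = 5.3410
Escaped at iteration 2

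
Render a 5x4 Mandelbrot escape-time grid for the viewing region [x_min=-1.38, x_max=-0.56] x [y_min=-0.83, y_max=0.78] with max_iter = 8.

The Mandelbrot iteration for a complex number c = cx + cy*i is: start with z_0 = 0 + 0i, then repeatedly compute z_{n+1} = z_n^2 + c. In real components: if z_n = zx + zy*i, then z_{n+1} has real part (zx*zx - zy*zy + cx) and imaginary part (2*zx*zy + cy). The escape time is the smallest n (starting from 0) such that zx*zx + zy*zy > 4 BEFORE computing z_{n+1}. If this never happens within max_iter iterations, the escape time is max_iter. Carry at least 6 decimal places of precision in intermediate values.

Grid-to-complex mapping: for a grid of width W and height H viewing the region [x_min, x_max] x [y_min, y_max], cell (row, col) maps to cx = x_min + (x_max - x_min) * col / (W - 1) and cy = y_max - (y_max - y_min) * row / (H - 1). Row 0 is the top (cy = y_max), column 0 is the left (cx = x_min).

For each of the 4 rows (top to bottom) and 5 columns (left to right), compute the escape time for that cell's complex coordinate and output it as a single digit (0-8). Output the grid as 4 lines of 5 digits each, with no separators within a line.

Answer: 33345
68888
68888
33344

Derivation:
(row=0, col=0): c = -1.3800 + 0.7800i → escape time 3
(row=0, col=1): c = -1.1750 + 0.7800i → escape time 3
(row=0, col=2): c = -0.9700 + 0.7800i → escape time 3
(row=0, col=3): c = -0.7650 + 0.7800i → escape time 4
(row=0, col=4): c = -0.5600 + 0.7800i → escape time 5
(row=1, col=0): c = -1.3800 + 0.2433i → escape time 6
(row=1, col=1): c = -1.1750 + 0.2433i → escape time 8
(row=1, col=2): c = -0.9700 + 0.2433i → escape time 8
(row=1, col=3): c = -0.7650 + 0.2433i → escape time 8
(row=1, col=4): c = -0.5600 + 0.2433i → escape time 8
(row=2, col=0): c = -1.3800 + -0.2933i → escape time 6
(row=2, col=1): c = -1.1750 + -0.2933i → escape time 8
(row=2, col=2): c = -0.9700 + -0.2933i → escape time 8
(row=2, col=3): c = -0.7650 + -0.2933i → escape time 8
(row=2, col=4): c = -0.5600 + -0.2933i → escape time 8
(row=3, col=0): c = -1.3800 + -0.8300i → escape time 3
(row=3, col=1): c = -1.1750 + -0.8300i → escape time 3
(row=3, col=2): c = -0.9700 + -0.8300i → escape time 3
(row=3, col=3): c = -0.7650 + -0.8300i → escape time 4
(row=3, col=4): c = -0.5600 + -0.8300i → escape time 4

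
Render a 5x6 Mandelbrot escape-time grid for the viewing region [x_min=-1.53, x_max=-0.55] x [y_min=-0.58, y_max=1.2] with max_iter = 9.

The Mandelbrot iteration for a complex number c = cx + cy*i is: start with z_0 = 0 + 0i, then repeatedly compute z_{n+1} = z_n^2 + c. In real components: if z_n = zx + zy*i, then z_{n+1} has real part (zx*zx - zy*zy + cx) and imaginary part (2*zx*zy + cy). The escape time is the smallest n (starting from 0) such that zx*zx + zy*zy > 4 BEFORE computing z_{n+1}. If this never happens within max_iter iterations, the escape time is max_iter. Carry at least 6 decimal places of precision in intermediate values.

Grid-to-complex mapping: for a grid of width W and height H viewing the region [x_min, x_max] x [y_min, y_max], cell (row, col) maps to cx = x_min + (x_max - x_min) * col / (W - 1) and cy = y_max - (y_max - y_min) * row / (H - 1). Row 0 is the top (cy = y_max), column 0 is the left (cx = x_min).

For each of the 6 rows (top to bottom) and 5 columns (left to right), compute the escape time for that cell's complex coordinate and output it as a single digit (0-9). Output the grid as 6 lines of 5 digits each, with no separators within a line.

Answer: 22333
33344
34569
69999
58999
33559

Derivation:
(row=0, col=0): c = -1.5300 + 1.2000i → escape time 2
(row=0, col=1): c = -1.2850 + 1.2000i → escape time 2
(row=0, col=2): c = -1.0400 + 1.2000i → escape time 3
(row=0, col=3): c = -0.7950 + 1.2000i → escape time 3
(row=0, col=4): c = -0.5500 + 1.2000i → escape time 3
(row=1, col=0): c = -1.5300 + 0.8440i → escape time 3
(row=1, col=1): c = -1.2850 + 0.8440i → escape time 3
(row=1, col=2): c = -1.0400 + 0.8440i → escape time 3
(row=1, col=3): c = -0.7950 + 0.8440i → escape time 4
(row=1, col=4): c = -0.5500 + 0.8440i → escape time 4
(row=2, col=0): c = -1.5300 + 0.4880i → escape time 3
(row=2, col=1): c = -1.2850 + 0.4880i → escape time 4
(row=2, col=2): c = -1.0400 + 0.4880i → escape time 5
(row=2, col=3): c = -0.7950 + 0.4880i → escape time 6
(row=2, col=4): c = -0.5500 + 0.4880i → escape time 9
(row=3, col=0): c = -1.5300 + 0.1320i → escape time 6
(row=3, col=1): c = -1.2850 + 0.1320i → escape time 9
(row=3, col=2): c = -1.0400 + 0.1320i → escape time 9
(row=3, col=3): c = -0.7950 + 0.1320i → escape time 9
(row=3, col=4): c = -0.5500 + 0.1320i → escape time 9
(row=4, col=0): c = -1.5300 + -0.2240i → escape time 5
(row=4, col=1): c = -1.2850 + -0.2240i → escape time 8
(row=4, col=2): c = -1.0400 + -0.2240i → escape time 9
(row=4, col=3): c = -0.7950 + -0.2240i → escape time 9
(row=4, col=4): c = -0.5500 + -0.2240i → escape time 9
(row=5, col=0): c = -1.5300 + -0.5800i → escape time 3
(row=5, col=1): c = -1.2850 + -0.5800i → escape time 3
(row=5, col=2): c = -1.0400 + -0.5800i → escape time 5
(row=5, col=3): c = -0.7950 + -0.5800i → escape time 5
(row=5, col=4): c = -0.5500 + -0.5800i → escape time 9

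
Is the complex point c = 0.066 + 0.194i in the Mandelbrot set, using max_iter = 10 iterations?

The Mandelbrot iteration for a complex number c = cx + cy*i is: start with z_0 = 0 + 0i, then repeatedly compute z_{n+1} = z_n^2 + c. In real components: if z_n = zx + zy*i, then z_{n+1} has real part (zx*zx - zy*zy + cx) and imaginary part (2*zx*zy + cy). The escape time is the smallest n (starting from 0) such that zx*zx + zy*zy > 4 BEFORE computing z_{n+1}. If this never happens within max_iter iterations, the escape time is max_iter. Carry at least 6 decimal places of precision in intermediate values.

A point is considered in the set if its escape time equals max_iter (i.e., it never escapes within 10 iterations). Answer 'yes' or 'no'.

z_0 = 0 + 0i, c = 0.0660 + 0.1940i
Iter 1: z = 0.0660 + 0.1940i, |z|^2 = 0.0420
Iter 2: z = 0.0327 + 0.2196i, |z|^2 = 0.0493
Iter 3: z = 0.0188 + 0.2084i, |z|^2 = 0.0438
Iter 4: z = 0.0229 + 0.2019i, |z|^2 = 0.0413
Iter 5: z = 0.0258 + 0.2033i, |z|^2 = 0.0420
Iter 6: z = 0.0254 + 0.2045i, |z|^2 = 0.0425
Iter 7: z = 0.0248 + 0.2044i, |z|^2 = 0.0424
Iter 8: z = 0.0249 + 0.2041i, |z|^2 = 0.0423
Iter 9: z = 0.0249 + 0.2041i, |z|^2 = 0.0423
Did not escape in 10 iterations → in set

Answer: yes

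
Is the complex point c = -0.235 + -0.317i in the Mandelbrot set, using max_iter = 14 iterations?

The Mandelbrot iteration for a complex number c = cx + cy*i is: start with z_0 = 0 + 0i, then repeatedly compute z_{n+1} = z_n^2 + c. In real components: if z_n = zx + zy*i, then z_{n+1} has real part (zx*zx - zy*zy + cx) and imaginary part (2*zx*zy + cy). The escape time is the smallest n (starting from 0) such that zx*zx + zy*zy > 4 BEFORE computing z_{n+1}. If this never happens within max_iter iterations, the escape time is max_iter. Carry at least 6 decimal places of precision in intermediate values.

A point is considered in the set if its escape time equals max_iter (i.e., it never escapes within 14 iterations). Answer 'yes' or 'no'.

Answer: yes

Derivation:
z_0 = 0 + 0i, c = -0.2350 + -0.3170i
Iter 1: z = -0.2350 + -0.3170i, |z|^2 = 0.1557
Iter 2: z = -0.2803 + -0.1680i, |z|^2 = 0.1068
Iter 3: z = -0.1847 + -0.2228i, |z|^2 = 0.0838
Iter 4: z = -0.2505 + -0.2347i, |z|^2 = 0.1179
Iter 5: z = -0.2273 + -0.1994i, |z|^2 = 0.0914
Iter 6: z = -0.2231 + -0.2264i, |z|^2 = 0.1010
Iter 7: z = -0.2365 + -0.2160i, |z|^2 = 0.1026
Iter 8: z = -0.2257 + -0.2148i, |z|^2 = 0.0971
Iter 9: z = -0.2302 + -0.2200i, |z|^2 = 0.1014
Iter 10: z = -0.2304 + -0.2157i, |z|^2 = 0.0996
Iter 11: z = -0.2284 + -0.2176i, |z|^2 = 0.0995
Iter 12: z = -0.2302 + -0.2176i, |z|^2 = 0.1003
Iter 13: z = -0.2294 + -0.2168i, |z|^2 = 0.0996
Did not escape in 14 iterations → in set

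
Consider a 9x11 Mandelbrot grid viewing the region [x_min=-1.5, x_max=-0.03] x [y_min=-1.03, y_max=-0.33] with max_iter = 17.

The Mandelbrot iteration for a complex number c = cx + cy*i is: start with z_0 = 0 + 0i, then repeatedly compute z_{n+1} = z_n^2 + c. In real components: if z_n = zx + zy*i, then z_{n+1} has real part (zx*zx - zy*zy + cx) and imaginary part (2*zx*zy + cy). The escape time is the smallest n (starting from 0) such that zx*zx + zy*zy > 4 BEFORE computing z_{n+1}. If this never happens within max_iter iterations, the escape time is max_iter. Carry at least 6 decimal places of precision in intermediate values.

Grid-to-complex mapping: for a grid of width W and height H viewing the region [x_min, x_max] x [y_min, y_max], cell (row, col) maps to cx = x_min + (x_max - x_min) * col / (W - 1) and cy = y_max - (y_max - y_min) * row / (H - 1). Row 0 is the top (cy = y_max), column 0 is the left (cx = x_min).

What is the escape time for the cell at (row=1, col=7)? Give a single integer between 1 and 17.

z_0 = 0 + 0i, c = -0.2138 + -0.4000i
Iter 1: z = -0.2138 + -0.4000i, |z|^2 = 0.2057
Iter 2: z = -0.3281 + -0.2290i, |z|^2 = 0.1601
Iter 3: z = -0.1586 + -0.2497i, |z|^2 = 0.0875
Iter 4: z = -0.2510 + -0.3208i, |z|^2 = 0.1659
Iter 5: z = -0.2537 + -0.2390i, |z|^2 = 0.1215
Iter 6: z = -0.2065 + -0.2788i, |z|^2 = 0.1204
Iter 7: z = -0.2488 + -0.2849i, |z|^2 = 0.1431
Iter 8: z = -0.2330 + -0.2582i, |z|^2 = 0.1210
Iter 9: z = -0.2262 + -0.2797i, |z|^2 = 0.1294
Iter 10: z = -0.2408 + -0.2735i, |z|^2 = 0.1328
Iter 11: z = -0.2306 + -0.2683i, |z|^2 = 0.1251
Iter 12: z = -0.2326 + -0.2763i, |z|^2 = 0.1304
Iter 13: z = -0.2360 + -0.2715i, |z|^2 = 0.1294
Iter 14: z = -0.2318 + -0.2719i, |z|^2 = 0.1276
Iter 15: z = -0.2339 + -0.2740i, |z|^2 = 0.1298
Iter 16: z = -0.2341 + -0.2718i, |z|^2 = 0.1287

Answer: 17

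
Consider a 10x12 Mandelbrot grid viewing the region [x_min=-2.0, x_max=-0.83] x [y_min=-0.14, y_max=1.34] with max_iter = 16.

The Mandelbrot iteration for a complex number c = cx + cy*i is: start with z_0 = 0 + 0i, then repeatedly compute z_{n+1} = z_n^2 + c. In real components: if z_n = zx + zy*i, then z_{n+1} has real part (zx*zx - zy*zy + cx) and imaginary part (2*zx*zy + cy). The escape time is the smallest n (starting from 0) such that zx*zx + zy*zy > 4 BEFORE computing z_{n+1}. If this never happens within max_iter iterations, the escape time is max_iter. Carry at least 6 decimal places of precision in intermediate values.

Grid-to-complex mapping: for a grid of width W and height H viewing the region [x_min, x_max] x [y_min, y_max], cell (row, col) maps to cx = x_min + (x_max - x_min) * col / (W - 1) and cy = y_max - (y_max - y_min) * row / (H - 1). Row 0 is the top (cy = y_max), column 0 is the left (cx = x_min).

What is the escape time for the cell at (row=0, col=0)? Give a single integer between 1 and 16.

Answer: 1

Derivation:
z_0 = 0 + 0i, c = -2.0000 + 1.3400i
Iter 1: z = -2.0000 + 1.3400i, |z|^2 = 5.7956
Escaped at iteration 1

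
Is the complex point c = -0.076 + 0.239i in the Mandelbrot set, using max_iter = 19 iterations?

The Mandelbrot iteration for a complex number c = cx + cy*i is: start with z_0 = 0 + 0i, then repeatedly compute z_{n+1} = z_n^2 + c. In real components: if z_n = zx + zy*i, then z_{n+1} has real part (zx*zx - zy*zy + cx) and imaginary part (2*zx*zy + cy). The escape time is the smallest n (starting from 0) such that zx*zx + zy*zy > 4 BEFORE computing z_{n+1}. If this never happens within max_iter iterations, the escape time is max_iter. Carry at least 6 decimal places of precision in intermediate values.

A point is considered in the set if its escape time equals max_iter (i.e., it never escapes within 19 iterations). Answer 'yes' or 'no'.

z_0 = 0 + 0i, c = -0.0760 + 0.2390i
Iter 1: z = -0.0760 + 0.2390i, |z|^2 = 0.0629
Iter 2: z = -0.1273 + 0.2027i, |z|^2 = 0.0573
Iter 3: z = -0.1009 + 0.1874i, |z|^2 = 0.0453
Iter 4: z = -0.1009 + 0.2012i, |z|^2 = 0.0507
Iter 5: z = -0.1063 + 0.1984i, |z|^2 = 0.0507
Iter 6: z = -0.1041 + 0.1968i, |z|^2 = 0.0496
Iter 7: z = -0.1039 + 0.1980i, |z|^2 = 0.0500
Iter 8: z = -0.1044 + 0.1978i, |z|^2 = 0.0500
Iter 9: z = -0.1042 + 0.1977i, |z|^2 = 0.0499
Iter 10: z = -0.1042 + 0.1978i, |z|^2 = 0.0500
Iter 11: z = -0.1043 + 0.1978i, |z|^2 = 0.0500
Iter 12: z = -0.1042 + 0.1978i, |z|^2 = 0.0500
Iter 13: z = -0.1042 + 0.1978i, |z|^2 = 0.0500
Iter 14: z = -0.1042 + 0.1978i, |z|^2 = 0.0500
Iter 15: z = -0.1042 + 0.1978i, |z|^2 = 0.0500
Iter 16: z = -0.1042 + 0.1978i, |z|^2 = 0.0500
Iter 17: z = -0.1042 + 0.1978i, |z|^2 = 0.0500
Iter 18: z = -0.1042 + 0.1978i, |z|^2 = 0.0500
Did not escape in 19 iterations → in set

Answer: yes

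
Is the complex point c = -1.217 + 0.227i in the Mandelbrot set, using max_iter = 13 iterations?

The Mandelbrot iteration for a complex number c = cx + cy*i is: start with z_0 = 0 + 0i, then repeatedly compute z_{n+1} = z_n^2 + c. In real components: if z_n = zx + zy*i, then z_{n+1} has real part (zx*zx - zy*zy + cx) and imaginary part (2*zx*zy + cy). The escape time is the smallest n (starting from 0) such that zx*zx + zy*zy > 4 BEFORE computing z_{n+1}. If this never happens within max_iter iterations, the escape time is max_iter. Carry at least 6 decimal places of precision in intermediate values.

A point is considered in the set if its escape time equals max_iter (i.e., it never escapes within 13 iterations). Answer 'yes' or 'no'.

Answer: yes

Derivation:
z_0 = 0 + 0i, c = -1.2170 + 0.2270i
Iter 1: z = -1.2170 + 0.2270i, |z|^2 = 1.5326
Iter 2: z = 0.2126 + -0.3255i, |z|^2 = 0.1511
Iter 3: z = -1.2778 + 0.0886i, |z|^2 = 1.6406
Iter 4: z = 0.4079 + 0.0005i, |z|^2 = 0.1664
Iter 5: z = -1.0506 + 0.2274i, |z|^2 = 1.1556
Iter 6: z = -0.1649 + -0.2509i, |z|^2 = 0.0901
Iter 7: z = -1.2528 + 0.3097i, |z|^2 = 1.6654
Iter 8: z = 0.2565 + -0.5491i, |z|^2 = 0.3673
Iter 9: z = -1.4527 + -0.0547i, |z|^2 = 2.1133
Iter 10: z = 0.8903 + 0.3858i, |z|^2 = 0.9415
Iter 11: z = -0.5732 + 0.9140i, |z|^2 = 1.1640
Iter 12: z = -1.7238 + -0.8209i, |z|^2 = 3.6455
Did not escape in 13 iterations → in set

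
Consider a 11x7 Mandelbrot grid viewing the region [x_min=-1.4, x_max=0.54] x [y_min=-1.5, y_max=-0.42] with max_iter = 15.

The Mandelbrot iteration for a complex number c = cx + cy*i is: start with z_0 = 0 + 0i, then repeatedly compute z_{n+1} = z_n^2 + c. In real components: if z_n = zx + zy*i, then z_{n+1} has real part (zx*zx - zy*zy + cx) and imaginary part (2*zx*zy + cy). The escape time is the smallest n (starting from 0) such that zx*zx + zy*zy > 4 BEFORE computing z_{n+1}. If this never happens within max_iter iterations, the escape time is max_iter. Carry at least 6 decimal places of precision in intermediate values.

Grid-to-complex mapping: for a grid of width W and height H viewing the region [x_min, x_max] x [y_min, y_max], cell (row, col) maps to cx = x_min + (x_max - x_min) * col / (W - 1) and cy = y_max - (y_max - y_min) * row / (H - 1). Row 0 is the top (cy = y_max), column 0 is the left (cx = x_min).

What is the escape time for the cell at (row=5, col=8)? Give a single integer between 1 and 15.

z_0 = 0 + 0i, c = 0.1520 + -1.3200i
Iter 1: z = 0.1520 + -1.3200i, |z|^2 = 1.7655
Iter 2: z = -1.5673 + -1.7213i, |z|^2 = 5.4192
Escaped at iteration 2

Answer: 2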